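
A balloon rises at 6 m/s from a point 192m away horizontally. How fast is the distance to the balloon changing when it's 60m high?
30√281/281 ≈ 1.79 m/s

z² = 192² + y²
z = √(192² + 60²) = 12√281
dz/dt = y/z · dy/dt = 60/(12√281) · 6 = 30√281/281 ≈ 1.79 m/s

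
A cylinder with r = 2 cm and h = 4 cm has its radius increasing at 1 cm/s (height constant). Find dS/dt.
16π cm²/s

S = 2πrh + 2πr² (lateral + bases)
dS/dt = (2πh + 4πr)·dr/dt = (2π·4 + 4π·2)·1
= 16π cm²/s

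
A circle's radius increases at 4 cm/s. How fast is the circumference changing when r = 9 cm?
8π cm/s

C = 2πr
dC/dt = 2π · dr/dt = 2π · 4 = 8π cm/s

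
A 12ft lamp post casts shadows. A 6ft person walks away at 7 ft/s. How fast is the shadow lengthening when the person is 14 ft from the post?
7 ft/s

By similar triangles: 12/(x+s) = 6/s
Solving: s = 6x/6
ds/dt = 6/6 · dx/dt = 1 · 7 = 7 ft/s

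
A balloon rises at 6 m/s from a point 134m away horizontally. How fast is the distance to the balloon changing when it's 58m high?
87√5330/2665 ≈ 2.383 m/s

z² = 134² + y²
z = √(134² + 58²) = 2√5330
dz/dt = y/z · dy/dt = 58/(2√5330) · 6 = 87√5330/2665 ≈ 2.383 m/s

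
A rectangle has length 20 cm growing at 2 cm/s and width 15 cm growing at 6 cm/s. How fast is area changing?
150 cm²/s

A = lw
dA/dt = w·dl/dt + l·dw/dt = 15·2 + 20·6 = 150 cm²/s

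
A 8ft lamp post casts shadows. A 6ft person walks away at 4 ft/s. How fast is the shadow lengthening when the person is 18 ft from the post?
12 ft/s

By similar triangles: 8/(x+s) = 6/s
Solving: s = 6x/2
ds/dt = 6/2 · dx/dt = 3 · 4 = 12 ft/s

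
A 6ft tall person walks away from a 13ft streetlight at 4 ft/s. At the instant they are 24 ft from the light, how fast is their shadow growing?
24/7 ft/s

By similar triangles: 13/(x+s) = 6/s
Solving: s = 6x/7
ds/dt = 6/7 · dx/dt = 6/7 · 4 = 24/7 ft/s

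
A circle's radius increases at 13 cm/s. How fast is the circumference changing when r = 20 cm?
26π cm/s

C = 2πr
dC/dt = 2π · dr/dt = 2π · 13 = 26π cm/s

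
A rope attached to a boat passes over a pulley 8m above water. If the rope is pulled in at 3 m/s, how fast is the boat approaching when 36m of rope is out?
27√77/77 ≈ 3.077 m/s

rope² = x² + 8²
x = √(36² - 8²) = 4√77
dx/dt = (rope/x) · d(rope)/dt = (36/(4√77)) · (-3) = -27√77/77 m/s
The boat approaches at 27√77/77 ≈ 3.077 m/s.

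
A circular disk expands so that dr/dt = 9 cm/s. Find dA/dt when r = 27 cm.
486π cm²/s

A = πr²
dA/dt = 2πr · dr/dt = 2π(27)(9) = 486π cm²/s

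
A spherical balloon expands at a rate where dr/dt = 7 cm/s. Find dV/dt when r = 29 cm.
23548π cm³/s

V = (4/3)πr³
dV/dt = dV/dr · dr/dt = 4πr² · 7
At r = 29: dV/dt = 23548π cm³/s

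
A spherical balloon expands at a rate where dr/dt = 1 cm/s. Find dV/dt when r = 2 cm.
16π cm³/s

V = (4/3)πr³
dV/dt = dV/dr · dr/dt = 4πr² · 1
At r = 2: dV/dt = 16π cm³/s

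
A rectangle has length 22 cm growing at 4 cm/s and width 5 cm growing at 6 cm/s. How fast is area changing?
152 cm²/s

A = lw
dA/dt = w·dl/dt + l·dw/dt = 5·4 + 22·6 = 152 cm²/s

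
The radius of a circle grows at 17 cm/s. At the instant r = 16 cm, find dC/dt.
34π cm/s

C = 2πr
dC/dt = 2π · dr/dt = 2π · 17 = 34π cm/s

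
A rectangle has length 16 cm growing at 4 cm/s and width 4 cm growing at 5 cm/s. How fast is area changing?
96 cm²/s

A = lw
dA/dt = w·dl/dt + l·dw/dt = 4·4 + 16·5 = 96 cm²/s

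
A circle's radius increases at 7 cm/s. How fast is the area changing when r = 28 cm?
392π cm²/s

A = πr²
dA/dt = 2πr · dr/dt = 2π(28)(7) = 392π cm²/s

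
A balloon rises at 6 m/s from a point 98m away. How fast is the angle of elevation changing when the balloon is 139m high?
0.020328 rad/s

tan(θ) = y/98
sec²(θ) · dθ/dt = (1/98) · dy/dt
dθ/dt = cos²(θ)/98 · 6 = 98/(98² + 139²) · 6
dθ/dt = 0.020328 rad/s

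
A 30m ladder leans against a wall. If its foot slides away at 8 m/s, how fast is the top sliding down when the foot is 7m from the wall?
56√851/851 ≈ 1.92 m/s

x² + y² = 30²
2x·dx/dt + 2y·dy/dt = 0
dy/dt = -x/y · dx/dt = -7/√851 · 8 = -56√851/851 m/s
The top is descending at 56√851/851 ≈ 1.92 m/s.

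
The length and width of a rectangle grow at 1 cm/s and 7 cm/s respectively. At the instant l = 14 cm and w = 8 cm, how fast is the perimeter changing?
16 cm/s

P = 2(l + w)
dP/dt = 2(dl/dt + dw/dt) = 2(1 + 7) = 16 cm/s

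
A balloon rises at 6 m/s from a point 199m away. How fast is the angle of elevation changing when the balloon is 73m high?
0.026575 rad/s

tan(θ) = y/199
sec²(θ) · dθ/dt = (1/199) · dy/dt
dθ/dt = cos²(θ)/199 · 6 = 199/(199² + 73²) · 6
dθ/dt = 0.026575 rad/s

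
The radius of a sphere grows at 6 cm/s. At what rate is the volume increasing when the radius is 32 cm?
24576π cm³/s

V = (4/3)πr³
dV/dt = dV/dr · dr/dt = 4πr² · 6
At r = 32: dV/dt = 24576π cm³/s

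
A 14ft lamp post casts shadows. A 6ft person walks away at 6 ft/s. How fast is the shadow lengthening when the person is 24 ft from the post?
9/2 ft/s

By similar triangles: 14/(x+s) = 6/s
Solving: s = 6x/8
ds/dt = 6/8 · dx/dt = 3/4 · 6 = 9/2 ft/s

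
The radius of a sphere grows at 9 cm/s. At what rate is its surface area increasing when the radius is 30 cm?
2160π cm²/s

S = 4πr²
dS/dt = dS/dr · dr/dt = 8πr · 9
At r = 30: dS/dt = 2160π cm²/s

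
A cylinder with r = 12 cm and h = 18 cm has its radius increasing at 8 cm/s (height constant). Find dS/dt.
672π cm²/s

S = 2πrh + 2πr² (lateral + bases)
dS/dt = (2πh + 4πr)·dr/dt = (2π·18 + 4π·12)·8
= 672π cm²/s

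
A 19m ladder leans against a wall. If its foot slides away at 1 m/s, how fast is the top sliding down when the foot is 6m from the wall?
6√13/65 ≈ 0.3328 m/s

x² + y² = 19²
2x·dx/dt + 2y·dy/dt = 0
dy/dt = -x/y · dx/dt = -6/(5√13) · 1 = -6√13/65 m/s
The top is descending at 6√13/65 ≈ 0.3328 m/s.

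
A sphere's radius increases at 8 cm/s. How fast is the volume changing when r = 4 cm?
512π cm³/s

V = (4/3)πr³
dV/dt = dV/dr · dr/dt = 4πr² · 8
At r = 4: dV/dt = 512π cm³/s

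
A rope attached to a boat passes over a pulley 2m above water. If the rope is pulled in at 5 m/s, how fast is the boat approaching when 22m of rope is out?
11√30/12 ≈ 5.021 m/s

rope² = x² + 2²
x = √(22² - 2²) = 4√30
dx/dt = (rope/x) · d(rope)/dt = (22/(4√30)) · (-5) = -11√30/12 m/s
The boat approaches at 11√30/12 ≈ 5.021 m/s.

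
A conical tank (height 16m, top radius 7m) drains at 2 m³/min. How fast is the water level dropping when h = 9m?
512/(3969π) ≈ 0.04106 m/min

r/h = 7/16, so r = (7/16)h
V = (1/3)πr²h = (1/3)π((7/16)h)²h = (49/768)πh³
dV/dh = (49/256)πh²
dh/dt = (dV/dt)/(dV/dh) = -2/((49/256)π·9²) = -512/(3969π) m/min
The level is dropping at 512/(3969π) ≈ 0.04106 m/min.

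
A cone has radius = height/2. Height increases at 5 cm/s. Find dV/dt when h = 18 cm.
405π cm³/s

V = (1/3)π(h/2)²h = πh³/12
dV/dt = πh²/4 · 5
At h = 18: dV/dt = 405π cm³/s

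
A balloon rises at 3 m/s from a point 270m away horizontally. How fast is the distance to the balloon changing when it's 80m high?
24√793/793 ≈ 0.8523 m/s

z² = 270² + y²
z = √(270² + 80²) = 10√793
dz/dt = y/z · dy/dt = 80/(10√793) · 3 = 24√793/793 ≈ 0.8523 m/s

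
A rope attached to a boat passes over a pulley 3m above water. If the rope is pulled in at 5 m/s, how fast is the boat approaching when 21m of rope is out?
35√3/12 ≈ 5.052 m/s

rope² = x² + 3²
x = √(21² - 3²) = 12√3
dx/dt = (rope/x) · d(rope)/dt = (21/(12√3)) · (-5) = -35√3/12 m/s
The boat approaches at 35√3/12 ≈ 5.052 m/s.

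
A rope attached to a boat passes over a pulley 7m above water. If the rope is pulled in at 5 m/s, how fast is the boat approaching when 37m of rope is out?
37√330/132 ≈ 5.092 m/s

rope² = x² + 7²
x = √(37² - 7²) = 2√330
dx/dt = (rope/x) · d(rope)/dt = (37/(2√330)) · (-5) = -37√330/132 m/s
The boat approaches at 37√330/132 ≈ 5.092 m/s.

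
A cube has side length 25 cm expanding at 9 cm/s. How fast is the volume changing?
16875 cm³/s

V = s³
dV/dt = 3s² · ds/dt = 3·25²·9 = 16875 cm³/s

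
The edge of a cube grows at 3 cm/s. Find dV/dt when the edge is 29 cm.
7569 cm³/s

V = s³
dV/dt = 3s² · ds/dt = 3·29²·3 = 7569 cm³/s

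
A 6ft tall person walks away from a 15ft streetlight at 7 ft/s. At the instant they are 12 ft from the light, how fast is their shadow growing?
14/3 ft/s

By similar triangles: 15/(x+s) = 6/s
Solving: s = 6x/9
ds/dt = 6/9 · dx/dt = 2/3 · 7 = 14/3 ft/s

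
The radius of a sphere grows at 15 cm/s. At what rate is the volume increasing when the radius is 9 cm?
4860π cm³/s

V = (4/3)πr³
dV/dt = dV/dr · dr/dt = 4πr² · 15
At r = 9: dV/dt = 4860π cm³/s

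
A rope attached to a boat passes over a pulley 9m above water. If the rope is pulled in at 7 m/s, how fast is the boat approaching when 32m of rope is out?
224√943/943 ≈ 7.294 m/s

rope² = x² + 9²
x = √(32² - 9²) = √943
dx/dt = (rope/x) · d(rope)/dt = (32/√943) · (-7) = -224√943/943 m/s
The boat approaches at 224√943/943 ≈ 7.294 m/s.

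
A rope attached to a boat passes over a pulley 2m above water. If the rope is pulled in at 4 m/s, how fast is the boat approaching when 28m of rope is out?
56√195/195 ≈ 4.01 m/s

rope² = x² + 2²
x = √(28² - 2²) = 2√195
dx/dt = (rope/x) · d(rope)/dt = (28/(2√195)) · (-4) = -56√195/195 m/s
The boat approaches at 56√195/195 ≈ 4.01 m/s.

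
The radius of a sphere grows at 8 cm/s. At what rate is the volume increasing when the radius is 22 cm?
15488π cm³/s

V = (4/3)πr³
dV/dt = dV/dr · dr/dt = 4πr² · 8
At r = 22: dV/dt = 15488π cm³/s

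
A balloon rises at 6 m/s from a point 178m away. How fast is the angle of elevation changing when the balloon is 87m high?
0.027208 rad/s

tan(θ) = y/178
sec²(θ) · dθ/dt = (1/178) · dy/dt
dθ/dt = cos²(θ)/178 · 6 = 178/(178² + 87²) · 6
dθ/dt = 0.027208 rad/s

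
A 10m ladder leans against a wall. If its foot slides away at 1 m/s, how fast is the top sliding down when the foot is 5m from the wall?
√3/3 ≈ 0.5774 m/s

x² + y² = 10²
2x·dx/dt + 2y·dy/dt = 0
dy/dt = -x/y · dx/dt = -5/(5√3) · 1 = -√3/3 m/s
The top is descending at √3/3 ≈ 0.5774 m/s.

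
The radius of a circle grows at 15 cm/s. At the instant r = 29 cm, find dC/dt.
30π cm/s

C = 2πr
dC/dt = 2π · dr/dt = 2π · 15 = 30π cm/s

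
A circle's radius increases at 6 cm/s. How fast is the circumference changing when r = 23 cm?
12π cm/s

C = 2πr
dC/dt = 2π · dr/dt = 2π · 6 = 12π cm/s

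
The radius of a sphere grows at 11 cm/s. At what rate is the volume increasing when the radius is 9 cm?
3564π cm³/s

V = (4/3)πr³
dV/dt = dV/dr · dr/dt = 4πr² · 11
At r = 9: dV/dt = 3564π cm³/s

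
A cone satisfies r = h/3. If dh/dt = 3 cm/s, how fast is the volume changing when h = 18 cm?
108π cm³/s

V = (1/3)π(h/3)²h = πh³/27
dV/dt = πh²/9 · 3
At h = 18: dV/dt = 108π cm³/s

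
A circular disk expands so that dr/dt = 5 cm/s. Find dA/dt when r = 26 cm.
260π cm²/s

A = πr²
dA/dt = 2πr · dr/dt = 2π(26)(5) = 260π cm²/s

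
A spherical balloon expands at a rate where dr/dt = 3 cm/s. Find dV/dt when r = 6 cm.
432π cm³/s

V = (4/3)πr³
dV/dt = dV/dr · dr/dt = 4πr² · 3
At r = 6: dV/dt = 432π cm³/s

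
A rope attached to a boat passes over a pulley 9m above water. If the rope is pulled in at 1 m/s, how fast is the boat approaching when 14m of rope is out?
14√115/115 ≈ 1.306 m/s

rope² = x² + 9²
x = √(14² - 9²) = √115
dx/dt = (rope/x) · d(rope)/dt = (14/√115) · (-1) = -14√115/115 m/s
The boat approaches at 14√115/115 ≈ 1.306 m/s.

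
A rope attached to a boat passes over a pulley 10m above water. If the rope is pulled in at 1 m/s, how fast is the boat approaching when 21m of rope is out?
21√341/341 ≈ 1.137 m/s

rope² = x² + 10²
x = √(21² - 10²) = √341
dx/dt = (rope/x) · d(rope)/dt = (21/√341) · (-1) = -21√341/341 m/s
The boat approaches at 21√341/341 ≈ 1.137 m/s.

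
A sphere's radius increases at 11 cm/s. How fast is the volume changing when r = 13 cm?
7436π cm³/s

V = (4/3)πr³
dV/dt = dV/dr · dr/dt = 4πr² · 11
At r = 13: dV/dt = 7436π cm³/s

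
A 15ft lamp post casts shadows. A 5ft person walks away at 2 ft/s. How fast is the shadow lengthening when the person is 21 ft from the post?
1 ft/s

By similar triangles: 15/(x+s) = 5/s
Solving: s = 5x/10
ds/dt = 5/10 · dx/dt = 1/2 · 2 = 1 ft/s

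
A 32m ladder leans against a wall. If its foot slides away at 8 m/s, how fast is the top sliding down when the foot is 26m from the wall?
104√87/87 ≈ 11.15 m/s

x² + y² = 32²
2x·dx/dt + 2y·dy/dt = 0
dy/dt = -x/y · dx/dt = -26/(2√87) · 8 = -104√87/87 m/s
The top is descending at 104√87/87 ≈ 11.15 m/s.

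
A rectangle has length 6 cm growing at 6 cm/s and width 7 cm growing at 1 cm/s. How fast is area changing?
48 cm²/s

A = lw
dA/dt = w·dl/dt + l·dw/dt = 7·6 + 6·1 = 48 cm²/s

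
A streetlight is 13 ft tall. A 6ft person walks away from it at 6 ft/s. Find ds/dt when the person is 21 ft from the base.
36/7 ft/s

By similar triangles: 13/(x+s) = 6/s
Solving: s = 6x/7
ds/dt = 6/7 · dx/dt = 6/7 · 6 = 36/7 ft/s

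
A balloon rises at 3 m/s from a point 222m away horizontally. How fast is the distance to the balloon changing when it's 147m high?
147√7877/7877 ≈ 1.656 m/s

z² = 222² + y²
z = √(222² + 147²) = 3√7877
dz/dt = y/z · dy/dt = 147/(3√7877) · 3 = 147√7877/7877 ≈ 1.656 m/s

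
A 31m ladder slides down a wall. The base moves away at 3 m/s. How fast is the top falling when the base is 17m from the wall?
17√42/56 ≈ 1.967 m/s

x² + y² = 31²
2x·dx/dt + 2y·dy/dt = 0
dy/dt = -x/y · dx/dt = -17/(4√42) · 3 = -17√42/56 m/s
The top is descending at 17√42/56 ≈ 1.967 m/s.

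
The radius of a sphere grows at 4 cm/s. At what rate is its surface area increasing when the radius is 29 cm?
928π cm²/s

S = 4πr²
dS/dt = dS/dr · dr/dt = 8πr · 4
At r = 29: dS/dt = 928π cm²/s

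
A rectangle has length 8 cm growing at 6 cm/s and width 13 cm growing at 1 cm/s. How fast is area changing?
86 cm²/s

A = lw
dA/dt = w·dl/dt + l·dw/dt = 13·6 + 8·1 = 86 cm²/s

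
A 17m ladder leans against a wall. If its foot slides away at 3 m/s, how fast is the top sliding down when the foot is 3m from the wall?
9√70/140 ≈ 0.5379 m/s

x² + y² = 17²
2x·dx/dt + 2y·dy/dt = 0
dy/dt = -x/y · dx/dt = -3/(2√70) · 3 = -9√70/140 m/s
The top is descending at 9√70/140 ≈ 0.5379 m/s.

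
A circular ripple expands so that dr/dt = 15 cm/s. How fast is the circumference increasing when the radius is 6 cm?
30π cm/s

C = 2πr
dC/dt = 2π · dr/dt = 2π · 15 = 30π cm/s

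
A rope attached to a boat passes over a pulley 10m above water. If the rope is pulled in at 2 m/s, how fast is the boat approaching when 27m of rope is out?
54√629/629 ≈ 2.153 m/s

rope² = x² + 10²
x = √(27² - 10²) = √629
dx/dt = (rope/x) · d(rope)/dt = (27/√629) · (-2) = -54√629/629 m/s
The boat approaches at 54√629/629 ≈ 2.153 m/s.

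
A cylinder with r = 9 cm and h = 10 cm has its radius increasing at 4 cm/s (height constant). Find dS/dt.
224π cm²/s

S = 2πrh + 2πr² (lateral + bases)
dS/dt = (2πh + 4πr)·dr/dt = (2π·10 + 4π·9)·4
= 224π cm²/s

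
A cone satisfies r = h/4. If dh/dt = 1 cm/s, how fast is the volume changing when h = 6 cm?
9π/4 cm³/s

V = (1/3)π(h/4)²h = πh³/48
dV/dt = πh²/16 · 1
At h = 6: dV/dt = 9π/4 cm³/s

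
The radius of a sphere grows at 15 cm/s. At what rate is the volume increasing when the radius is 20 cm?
24000π cm³/s

V = (4/3)πr³
dV/dt = dV/dr · dr/dt = 4πr² · 15
At r = 20: dV/dt = 24000π cm³/s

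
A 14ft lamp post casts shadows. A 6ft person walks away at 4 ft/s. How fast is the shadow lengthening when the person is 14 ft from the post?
3 ft/s

By similar triangles: 14/(x+s) = 6/s
Solving: s = 6x/8
ds/dt = 6/8 · dx/dt = 3/4 · 4 = 3 ft/s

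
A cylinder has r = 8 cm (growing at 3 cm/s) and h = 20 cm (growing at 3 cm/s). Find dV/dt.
1152π cm³/s

V = πr²h
dV/dt = 2πrh·dr/dt + πr²·dh/dt
= 2π(8)(20)(3) + π(8)²(3)
= 1152π cm³/s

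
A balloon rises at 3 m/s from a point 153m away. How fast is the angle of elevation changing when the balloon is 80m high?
0.015398 rad/s

tan(θ) = y/153
sec²(θ) · dθ/dt = (1/153) · dy/dt
dθ/dt = cos²(θ)/153 · 3 = 153/(153² + 80²) · 3
dθ/dt = 0.015398 rad/s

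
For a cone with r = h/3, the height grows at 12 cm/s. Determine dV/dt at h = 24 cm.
768π cm³/s

V = (1/3)π(h/3)²h = πh³/27
dV/dt = πh²/9 · 12
At h = 24: dV/dt = 768π cm³/s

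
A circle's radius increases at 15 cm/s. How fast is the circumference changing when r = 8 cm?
30π cm/s

C = 2πr
dC/dt = 2π · dr/dt = 2π · 15 = 30π cm/s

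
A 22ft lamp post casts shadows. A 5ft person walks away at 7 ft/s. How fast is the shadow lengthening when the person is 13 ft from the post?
35/17 ft/s

By similar triangles: 22/(x+s) = 5/s
Solving: s = 5x/17
ds/dt = 5/17 · dx/dt = 5/17 · 7 = 35/17 ft/s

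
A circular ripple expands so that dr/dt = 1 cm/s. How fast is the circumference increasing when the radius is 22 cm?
2π cm/s

C = 2πr
dC/dt = 2π · dr/dt = 2π · 1 = 2π cm/s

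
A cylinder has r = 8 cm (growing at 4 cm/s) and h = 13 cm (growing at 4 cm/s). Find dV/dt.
1088π cm³/s

V = πr²h
dV/dt = 2πrh·dr/dt + πr²·dh/dt
= 2π(8)(13)(4) + π(8)²(4)
= 1088π cm³/s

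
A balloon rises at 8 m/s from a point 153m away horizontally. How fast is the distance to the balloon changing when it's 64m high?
512√27505/27505 ≈ 3.087 m/s

z² = 153² + y²
z = √(153² + 64²) = √27505
dz/dt = y/z · dy/dt = 64/√27505 · 8 = 512√27505/27505 ≈ 3.087 m/s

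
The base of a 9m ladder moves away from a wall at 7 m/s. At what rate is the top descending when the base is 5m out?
5√14/4 ≈ 4.677 m/s

x² + y² = 9²
2x·dx/dt + 2y·dy/dt = 0
dy/dt = -x/y · dx/dt = -5/(2√14) · 7 = -5√14/4 m/s
The top is descending at 5√14/4 ≈ 4.677 m/s.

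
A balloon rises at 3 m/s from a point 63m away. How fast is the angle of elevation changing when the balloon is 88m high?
0.016136 rad/s

tan(θ) = y/63
sec²(θ) · dθ/dt = (1/63) · dy/dt
dθ/dt = cos²(θ)/63 · 3 = 63/(63² + 88²) · 3
dθ/dt = 0.016136 rad/s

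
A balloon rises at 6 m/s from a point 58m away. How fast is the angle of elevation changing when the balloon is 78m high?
0.036833 rad/s

tan(θ) = y/58
sec²(θ) · dθ/dt = (1/58) · dy/dt
dθ/dt = cos²(θ)/58 · 6 = 58/(58² + 78²) · 6
dθ/dt = 0.036833 rad/s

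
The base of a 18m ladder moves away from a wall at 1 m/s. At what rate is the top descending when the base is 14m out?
7√2/8 ≈ 1.237 m/s

x² + y² = 18²
2x·dx/dt + 2y·dy/dt = 0
dy/dt = -x/y · dx/dt = -14/(8√2) · 1 = -7√2/8 m/s
The top is descending at 7√2/8 ≈ 1.237 m/s.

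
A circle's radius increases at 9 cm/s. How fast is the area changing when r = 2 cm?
36π cm²/s

A = πr²
dA/dt = 2πr · dr/dt = 2π(2)(9) = 36π cm²/s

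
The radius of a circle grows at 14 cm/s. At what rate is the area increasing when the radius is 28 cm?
784π cm²/s

A = πr²
dA/dt = 2πr · dr/dt = 2π(28)(14) = 784π cm²/s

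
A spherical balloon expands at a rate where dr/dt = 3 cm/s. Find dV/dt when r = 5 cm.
300π cm³/s

V = (4/3)πr³
dV/dt = dV/dr · dr/dt = 4πr² · 3
At r = 5: dV/dt = 300π cm³/s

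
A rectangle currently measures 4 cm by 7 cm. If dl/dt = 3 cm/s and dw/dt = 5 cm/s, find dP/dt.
16 cm/s

P = 2(l + w)
dP/dt = 2(dl/dt + dw/dt) = 2(3 + 5) = 16 cm/s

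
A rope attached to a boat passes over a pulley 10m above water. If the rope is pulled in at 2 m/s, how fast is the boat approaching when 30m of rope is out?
3√2/2 ≈ 2.121 m/s

rope² = x² + 10²
x = √(30² - 10²) = 20√2
dx/dt = (rope/x) · d(rope)/dt = (30/(20√2)) · (-2) = -3√2/2 m/s
The boat approaches at 3√2/2 ≈ 2.121 m/s.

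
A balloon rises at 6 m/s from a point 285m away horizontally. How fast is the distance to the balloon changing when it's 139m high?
417√100546/50273 ≈ 2.63 m/s

z² = 285² + y²
z = √(285² + 139²) = √100546
dz/dt = y/z · dy/dt = 139/√100546 · 6 = 417√100546/50273 ≈ 2.63 m/s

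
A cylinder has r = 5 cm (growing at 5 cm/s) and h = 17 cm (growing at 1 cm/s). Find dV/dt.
875π cm³/s

V = πr²h
dV/dt = 2πrh·dr/dt + πr²·dh/dt
= 2π(5)(17)(5) + π(5)²(1)
= 875π cm³/s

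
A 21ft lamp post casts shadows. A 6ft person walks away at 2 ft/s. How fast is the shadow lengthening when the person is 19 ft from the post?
4/5 ft/s

By similar triangles: 21/(x+s) = 6/s
Solving: s = 6x/15
ds/dt = 6/15 · dx/dt = 2/5 · 2 = 4/5 ft/s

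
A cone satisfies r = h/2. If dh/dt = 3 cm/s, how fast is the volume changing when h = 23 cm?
1587π/4 cm³/s

V = (1/3)π(h/2)²h = πh³/12
dV/dt = πh²/4 · 3
At h = 23: dV/dt = 1587π/4 cm³/s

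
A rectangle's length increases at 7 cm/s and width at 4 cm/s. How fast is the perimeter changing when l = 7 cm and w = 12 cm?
22 cm/s

P = 2(l + w)
dP/dt = 2(dl/dt + dw/dt) = 2(7 + 4) = 22 cm/s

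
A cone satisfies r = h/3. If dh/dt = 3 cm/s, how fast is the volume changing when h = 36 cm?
432π cm³/s

V = (1/3)π(h/3)²h = πh³/27
dV/dt = πh²/9 · 3
At h = 36: dV/dt = 432π cm³/s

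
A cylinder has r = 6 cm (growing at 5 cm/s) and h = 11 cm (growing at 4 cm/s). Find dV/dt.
804π cm³/s

V = πr²h
dV/dt = 2πrh·dr/dt + πr²·dh/dt
= 2π(6)(11)(5) + π(6)²(4)
= 804π cm³/s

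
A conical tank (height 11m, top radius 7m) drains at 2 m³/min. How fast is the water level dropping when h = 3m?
242/(441π) ≈ 0.1747 m/min

r/h = 7/11, so r = (7/11)h
V = (1/3)πr²h = (1/3)π((7/11)h)²h = (49/363)πh³
dV/dh = (49/121)πh²
dh/dt = (dV/dt)/(dV/dh) = -2/((49/121)π·3²) = -242/(441π) m/min
The level is dropping at 242/(441π) ≈ 0.1747 m/min.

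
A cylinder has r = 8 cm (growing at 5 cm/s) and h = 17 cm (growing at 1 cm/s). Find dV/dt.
1424π cm³/s

V = πr²h
dV/dt = 2πrh·dr/dt + πr²·dh/dt
= 2π(8)(17)(5) + π(8)²(1)
= 1424π cm³/s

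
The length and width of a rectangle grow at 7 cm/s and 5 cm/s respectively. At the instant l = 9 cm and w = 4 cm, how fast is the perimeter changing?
24 cm/s

P = 2(l + w)
dP/dt = 2(dl/dt + dw/dt) = 2(7 + 5) = 24 cm/s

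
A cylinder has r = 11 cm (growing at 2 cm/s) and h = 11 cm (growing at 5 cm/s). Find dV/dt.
1089π cm³/s

V = πr²h
dV/dt = 2πrh·dr/dt + πr²·dh/dt
= 2π(11)(11)(2) + π(11)²(5)
= 1089π cm³/s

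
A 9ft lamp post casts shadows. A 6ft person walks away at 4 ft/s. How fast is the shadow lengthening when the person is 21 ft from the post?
8 ft/s

By similar triangles: 9/(x+s) = 6/s
Solving: s = 6x/3
ds/dt = 6/3 · dx/dt = 2 · 4 = 8 ft/s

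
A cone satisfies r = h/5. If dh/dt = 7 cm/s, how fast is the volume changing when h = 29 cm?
5887π/25 cm³/s

V = (1/3)π(h/5)²h = πh³/75
dV/dt = πh²/25 · 7
At h = 29: dV/dt = 5887π/25 cm³/s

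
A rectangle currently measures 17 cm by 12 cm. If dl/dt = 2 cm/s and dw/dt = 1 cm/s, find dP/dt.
6 cm/s

P = 2(l + w)
dP/dt = 2(dl/dt + dw/dt) = 2(2 + 1) = 6 cm/s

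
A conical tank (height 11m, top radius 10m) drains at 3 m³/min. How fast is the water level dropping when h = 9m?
121/(2700π) ≈ 0.01426 m/min

r/h = 10/11, so r = (10/11)h
V = (1/3)πr²h = (1/3)π((10/11)h)²h = (100/363)πh³
dV/dh = (100/121)πh²
dh/dt = (dV/dt)/(dV/dh) = -3/((100/121)π·9²) = -121/(2700π) m/min
The level is dropping at 121/(2700π) ≈ 0.01426 m/min.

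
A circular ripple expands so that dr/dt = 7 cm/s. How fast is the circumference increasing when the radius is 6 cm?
14π cm/s

C = 2πr
dC/dt = 2π · dr/dt = 2π · 7 = 14π cm/s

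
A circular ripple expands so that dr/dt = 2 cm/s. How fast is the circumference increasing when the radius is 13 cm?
4π cm/s

C = 2πr
dC/dt = 2π · dr/dt = 2π · 2 = 4π cm/s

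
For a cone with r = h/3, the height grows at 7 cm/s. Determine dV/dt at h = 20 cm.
2800π/9 cm³/s

V = (1/3)π(h/3)²h = πh³/27
dV/dt = πh²/9 · 7
At h = 20: dV/dt = 2800π/9 cm³/s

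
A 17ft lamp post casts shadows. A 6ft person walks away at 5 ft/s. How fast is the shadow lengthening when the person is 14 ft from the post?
30/11 ft/s

By similar triangles: 17/(x+s) = 6/s
Solving: s = 6x/11
ds/dt = 6/11 · dx/dt = 6/11 · 5 = 30/11 ft/s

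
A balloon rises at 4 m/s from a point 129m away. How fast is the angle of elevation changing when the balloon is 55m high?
0.026238 rad/s

tan(θ) = y/129
sec²(θ) · dθ/dt = (1/129) · dy/dt
dθ/dt = cos²(θ)/129 · 4 = 129/(129² + 55²) · 4
dθ/dt = 0.026238 rad/s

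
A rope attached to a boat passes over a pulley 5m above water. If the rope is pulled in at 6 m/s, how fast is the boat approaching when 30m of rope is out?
36√35/35 ≈ 6.085 m/s

rope² = x² + 5²
x = √(30² - 5²) = 5√35
dx/dt = (rope/x) · d(rope)/dt = (30/(5√35)) · (-6) = -36√35/35 m/s
The boat approaches at 36√35/35 ≈ 6.085 m/s.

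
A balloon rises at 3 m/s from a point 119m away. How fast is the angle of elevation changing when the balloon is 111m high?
0.013481 rad/s

tan(θ) = y/119
sec²(θ) · dθ/dt = (1/119) · dy/dt
dθ/dt = cos²(θ)/119 · 3 = 119/(119² + 111²) · 3
dθ/dt = 0.013481 rad/s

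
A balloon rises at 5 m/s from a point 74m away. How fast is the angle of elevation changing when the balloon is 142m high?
0.014431 rad/s

tan(θ) = y/74
sec²(θ) · dθ/dt = (1/74) · dy/dt
dθ/dt = cos²(θ)/74 · 5 = 74/(74² + 142²) · 5
dθ/dt = 0.014431 rad/s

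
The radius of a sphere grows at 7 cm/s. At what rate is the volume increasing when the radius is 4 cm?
448π cm³/s

V = (4/3)πr³
dV/dt = dV/dr · dr/dt = 4πr² · 7
At r = 4: dV/dt = 448π cm³/s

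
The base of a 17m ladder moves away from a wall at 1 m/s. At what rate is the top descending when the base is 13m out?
13√30/60 ≈ 1.187 m/s

x² + y² = 17²
2x·dx/dt + 2y·dy/dt = 0
dy/dt = -x/y · dx/dt = -13/(2√30) · 1 = -13√30/60 m/s
The top is descending at 13√30/60 ≈ 1.187 m/s.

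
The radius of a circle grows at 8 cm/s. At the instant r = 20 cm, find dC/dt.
16π cm/s

C = 2πr
dC/dt = 2π · dr/dt = 2π · 8 = 16π cm/s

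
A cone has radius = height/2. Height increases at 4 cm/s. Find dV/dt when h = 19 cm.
361π cm³/s

V = (1/3)π(h/2)²h = πh³/12
dV/dt = πh²/4 · 4
At h = 19: dV/dt = 361π cm³/s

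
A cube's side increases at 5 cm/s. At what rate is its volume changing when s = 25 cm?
9375 cm³/s

V = s³
dV/dt = 3s² · ds/dt = 3·25²·5 = 9375 cm³/s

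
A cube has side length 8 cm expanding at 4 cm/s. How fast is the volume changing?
768 cm³/s

V = s³
dV/dt = 3s² · ds/dt = 3·8²·4 = 768 cm³/s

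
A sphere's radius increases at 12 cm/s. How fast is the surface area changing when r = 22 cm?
2112π cm²/s

S = 4πr²
dS/dt = dS/dr · dr/dt = 8πr · 12
At r = 22: dS/dt = 2112π cm²/s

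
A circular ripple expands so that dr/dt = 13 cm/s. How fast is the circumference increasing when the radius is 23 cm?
26π cm/s

C = 2πr
dC/dt = 2π · dr/dt = 2π · 13 = 26π cm/s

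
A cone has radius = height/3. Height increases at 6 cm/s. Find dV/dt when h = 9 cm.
54π cm³/s

V = (1/3)π(h/3)²h = πh³/27
dV/dt = πh²/9 · 6
At h = 9: dV/dt = 54π cm³/s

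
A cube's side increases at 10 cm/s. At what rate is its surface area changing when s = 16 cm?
1920 cm²/s

A = 6s²
dA/dt = 12s · ds/dt = 12·16·10 = 1920 cm²/s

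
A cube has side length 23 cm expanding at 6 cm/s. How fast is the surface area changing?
1656 cm²/s

A = 6s²
dA/dt = 12s · ds/dt = 12·23·6 = 1656 cm²/s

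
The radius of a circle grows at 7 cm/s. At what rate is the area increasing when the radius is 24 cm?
336π cm²/s

A = πr²
dA/dt = 2πr · dr/dt = 2π(24)(7) = 336π cm²/s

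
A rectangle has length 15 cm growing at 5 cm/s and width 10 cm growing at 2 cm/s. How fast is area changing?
80 cm²/s

A = lw
dA/dt = w·dl/dt + l·dw/dt = 10·5 + 15·2 = 80 cm²/s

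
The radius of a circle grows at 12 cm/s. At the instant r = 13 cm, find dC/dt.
24π cm/s

C = 2πr
dC/dt = 2π · dr/dt = 2π · 12 = 24π cm/s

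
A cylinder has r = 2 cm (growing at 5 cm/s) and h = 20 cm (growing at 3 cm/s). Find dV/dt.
412π cm³/s

V = πr²h
dV/dt = 2πrh·dr/dt + πr²·dh/dt
= 2π(2)(20)(5) + π(2)²(3)
= 412π cm³/s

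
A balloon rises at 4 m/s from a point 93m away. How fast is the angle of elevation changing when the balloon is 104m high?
0.019111 rad/s

tan(θ) = y/93
sec²(θ) · dθ/dt = (1/93) · dy/dt
dθ/dt = cos²(θ)/93 · 4 = 93/(93² + 104²) · 4
dθ/dt = 0.019111 rad/s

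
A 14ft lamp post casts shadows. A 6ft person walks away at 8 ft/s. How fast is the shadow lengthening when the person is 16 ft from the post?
6 ft/s

By similar triangles: 14/(x+s) = 6/s
Solving: s = 6x/8
ds/dt = 6/8 · dx/dt = 3/4 · 8 = 6 ft/s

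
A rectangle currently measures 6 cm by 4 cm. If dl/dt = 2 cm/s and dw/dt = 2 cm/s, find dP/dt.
8 cm/s

P = 2(l + w)
dP/dt = 2(dl/dt + dw/dt) = 2(2 + 2) = 8 cm/s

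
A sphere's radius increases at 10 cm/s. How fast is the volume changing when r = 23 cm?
21160π cm³/s

V = (4/3)πr³
dV/dt = dV/dr · dr/dt = 4πr² · 10
At r = 23: dV/dt = 21160π cm³/s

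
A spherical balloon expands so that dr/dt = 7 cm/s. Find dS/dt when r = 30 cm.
1680π cm²/s

S = 4πr²
dS/dt = dS/dr · dr/dt = 8πr · 7
At r = 30: dS/dt = 1680π cm²/s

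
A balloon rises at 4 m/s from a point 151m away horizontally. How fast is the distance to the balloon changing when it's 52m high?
208√25505/25505 ≈ 1.302 m/s

z² = 151² + y²
z = √(151² + 52²) = √25505
dz/dt = y/z · dy/dt = 52/√25505 · 4 = 208√25505/25505 ≈ 1.302 m/s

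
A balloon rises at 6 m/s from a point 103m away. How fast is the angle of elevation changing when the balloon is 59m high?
0.043861 rad/s

tan(θ) = y/103
sec²(θ) · dθ/dt = (1/103) · dy/dt
dθ/dt = cos²(θ)/103 · 6 = 103/(103² + 59²) · 6
dθ/dt = 0.043861 rad/s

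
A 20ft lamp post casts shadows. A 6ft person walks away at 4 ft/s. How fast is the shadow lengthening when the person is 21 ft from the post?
12/7 ft/s

By similar triangles: 20/(x+s) = 6/s
Solving: s = 6x/14
ds/dt = 6/14 · dx/dt = 3/7 · 4 = 12/7 ft/s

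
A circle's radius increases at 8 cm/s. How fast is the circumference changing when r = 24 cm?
16π cm/s

C = 2πr
dC/dt = 2π · dr/dt = 2π · 8 = 16π cm/s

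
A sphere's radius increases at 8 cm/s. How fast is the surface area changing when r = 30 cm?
1920π cm²/s

S = 4πr²
dS/dt = dS/dr · dr/dt = 8πr · 8
At r = 30: dS/dt = 1920π cm²/s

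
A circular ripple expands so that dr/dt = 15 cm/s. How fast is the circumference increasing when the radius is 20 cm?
30π cm/s

C = 2πr
dC/dt = 2π · dr/dt = 2π · 15 = 30π cm/s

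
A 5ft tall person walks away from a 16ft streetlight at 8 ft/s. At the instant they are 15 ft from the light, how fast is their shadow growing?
40/11 ft/s

By similar triangles: 16/(x+s) = 5/s
Solving: s = 5x/11
ds/dt = 5/11 · dx/dt = 5/11 · 8 = 40/11 ft/s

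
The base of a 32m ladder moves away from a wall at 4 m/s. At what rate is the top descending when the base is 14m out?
28√23/69 ≈ 1.946 m/s

x² + y² = 32²
2x·dx/dt + 2y·dy/dt = 0
dy/dt = -x/y · dx/dt = -14/(6√23) · 4 = -28√23/69 m/s
The top is descending at 28√23/69 ≈ 1.946 m/s.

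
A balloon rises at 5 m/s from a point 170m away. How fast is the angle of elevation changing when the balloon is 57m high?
0.026439 rad/s

tan(θ) = y/170
sec²(θ) · dθ/dt = (1/170) · dy/dt
dθ/dt = cos²(θ)/170 · 5 = 170/(170² + 57²) · 5
dθ/dt = 0.026439 rad/s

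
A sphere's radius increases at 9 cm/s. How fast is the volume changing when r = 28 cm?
28224π cm³/s

V = (4/3)πr³
dV/dt = dV/dr · dr/dt = 4πr² · 9
At r = 28: dV/dt = 28224π cm³/s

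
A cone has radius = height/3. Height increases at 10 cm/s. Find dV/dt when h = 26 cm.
6760π/9 cm³/s

V = (1/3)π(h/3)²h = πh³/27
dV/dt = πh²/9 · 10
At h = 26: dV/dt = 6760π/9 cm³/s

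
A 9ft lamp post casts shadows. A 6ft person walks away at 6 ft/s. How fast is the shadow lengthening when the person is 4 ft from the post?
12 ft/s

By similar triangles: 9/(x+s) = 6/s
Solving: s = 6x/3
ds/dt = 6/3 · dx/dt = 2 · 6 = 12 ft/s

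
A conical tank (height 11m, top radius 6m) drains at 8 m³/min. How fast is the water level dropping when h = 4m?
121/(72π) ≈ 0.5349 m/min

r/h = 6/11, so r = (6/11)h
V = (1/3)πr²h = (1/3)π((6/11)h)²h = (12/121)πh³
dV/dh = (36/121)πh²
dh/dt = (dV/dt)/(dV/dh) = -8/((36/121)π·4²) = -121/(72π) m/min
The level is dropping at 121/(72π) ≈ 0.5349 m/min.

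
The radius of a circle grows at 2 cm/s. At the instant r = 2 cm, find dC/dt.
4π cm/s

C = 2πr
dC/dt = 2π · dr/dt = 2π · 2 = 4π cm/s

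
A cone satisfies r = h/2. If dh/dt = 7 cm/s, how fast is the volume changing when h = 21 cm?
3087π/4 cm³/s

V = (1/3)π(h/2)²h = πh³/12
dV/dt = πh²/4 · 7
At h = 21: dV/dt = 3087π/4 cm³/s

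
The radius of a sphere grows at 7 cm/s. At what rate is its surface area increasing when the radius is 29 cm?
1624π cm²/s

S = 4πr²
dS/dt = dS/dr · dr/dt = 8πr · 7
At r = 29: dS/dt = 1624π cm²/s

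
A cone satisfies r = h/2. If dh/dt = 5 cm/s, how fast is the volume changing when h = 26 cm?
845π cm³/s

V = (1/3)π(h/2)²h = πh³/12
dV/dt = πh²/4 · 5
At h = 26: dV/dt = 845π cm³/s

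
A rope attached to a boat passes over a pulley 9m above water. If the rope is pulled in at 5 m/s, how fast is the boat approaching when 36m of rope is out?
4√15/3 ≈ 5.164 m/s

rope² = x² + 9²
x = √(36² - 9²) = 9√15
dx/dt = (rope/x) · d(rope)/dt = (36/(9√15)) · (-5) = -4√15/3 m/s
The boat approaches at 4√15/3 ≈ 5.164 m/s.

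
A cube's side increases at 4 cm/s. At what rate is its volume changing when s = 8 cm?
768 cm³/s

V = s³
dV/dt = 3s² · ds/dt = 3·8²·4 = 768 cm³/s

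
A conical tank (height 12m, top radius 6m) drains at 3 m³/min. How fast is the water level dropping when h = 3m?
4/(3π) ≈ 0.4244 m/min

r/h = 6/12, so r = (1/2)h
V = (1/3)πr²h = (1/3)π((1/2)h)²h = (1/12)πh³
dV/dh = (1/4)πh²
dh/dt = (dV/dt)/(dV/dh) = -3/((1/4)π·3²) = -4/(3π) m/min
The level is dropping at 4/(3π) ≈ 0.4244 m/min.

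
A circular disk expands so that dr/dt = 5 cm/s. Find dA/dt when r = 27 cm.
270π cm²/s

A = πr²
dA/dt = 2πr · dr/dt = 2π(27)(5) = 270π cm²/s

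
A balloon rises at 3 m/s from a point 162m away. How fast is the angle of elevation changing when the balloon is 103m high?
0.013188 rad/s

tan(θ) = y/162
sec²(θ) · dθ/dt = (1/162) · dy/dt
dθ/dt = cos²(θ)/162 · 3 = 162/(162² + 103²) · 3
dθ/dt = 0.013188 rad/s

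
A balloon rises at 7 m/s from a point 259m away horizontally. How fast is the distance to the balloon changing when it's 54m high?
378√69997/69997 ≈ 1.429 m/s

z² = 259² + y²
z = √(259² + 54²) = √69997
dz/dt = y/z · dy/dt = 54/√69997 · 7 = 378√69997/69997 ≈ 1.429 m/s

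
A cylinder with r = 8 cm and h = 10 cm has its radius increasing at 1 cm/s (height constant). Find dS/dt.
52π cm²/s

S = 2πrh + 2πr² (lateral + bases)
dS/dt = (2πh + 4πr)·dr/dt = (2π·10 + 4π·8)·1
= 52π cm²/s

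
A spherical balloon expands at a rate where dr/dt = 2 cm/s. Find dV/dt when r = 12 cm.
1152π cm³/s

V = (4/3)πr³
dV/dt = dV/dr · dr/dt = 4πr² · 2
At r = 12: dV/dt = 1152π cm³/s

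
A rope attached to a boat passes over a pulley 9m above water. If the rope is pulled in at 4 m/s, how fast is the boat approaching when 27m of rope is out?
3√2 ≈ 4.243 m/s

rope² = x² + 9²
x = √(27² - 9²) = 18√2
dx/dt = (rope/x) · d(rope)/dt = (27/(18√2)) · (-4) = -3√2 m/s
The boat approaches at 3√2 ≈ 4.243 m/s.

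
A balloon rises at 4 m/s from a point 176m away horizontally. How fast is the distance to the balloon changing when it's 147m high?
588√52585/52585 ≈ 2.564 m/s

z² = 176² + y²
z = √(176² + 147²) = √52585
dz/dt = y/z · dy/dt = 147/√52585 · 4 = 588√52585/52585 ≈ 2.564 m/s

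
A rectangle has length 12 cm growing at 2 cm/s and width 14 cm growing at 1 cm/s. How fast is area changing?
40 cm²/s

A = lw
dA/dt = w·dl/dt + l·dw/dt = 14·2 + 12·1 = 40 cm²/s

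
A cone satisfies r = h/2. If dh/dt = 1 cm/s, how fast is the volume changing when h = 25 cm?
625π/4 cm³/s

V = (1/3)π(h/2)²h = πh³/12
dV/dt = πh²/4 · 1
At h = 25: dV/dt = 625π/4 cm³/s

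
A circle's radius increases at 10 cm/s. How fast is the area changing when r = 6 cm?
120π cm²/s

A = πr²
dA/dt = 2πr · dr/dt = 2π(6)(10) = 120π cm²/s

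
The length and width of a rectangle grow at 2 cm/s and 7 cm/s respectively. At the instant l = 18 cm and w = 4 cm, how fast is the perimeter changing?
18 cm/s

P = 2(l + w)
dP/dt = 2(dl/dt + dw/dt) = 2(2 + 7) = 18 cm/s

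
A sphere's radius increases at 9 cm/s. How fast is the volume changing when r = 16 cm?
9216π cm³/s

V = (4/3)πr³
dV/dt = dV/dr · dr/dt = 4πr² · 9
At r = 16: dV/dt = 9216π cm³/s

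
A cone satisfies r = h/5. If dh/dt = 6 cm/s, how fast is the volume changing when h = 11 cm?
726π/25 cm³/s

V = (1/3)π(h/5)²h = πh³/75
dV/dt = πh²/25 · 6
At h = 11: dV/dt = 726π/25 cm³/s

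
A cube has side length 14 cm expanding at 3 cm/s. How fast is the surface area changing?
504 cm²/s

A = 6s²
dA/dt = 12s · ds/dt = 12·14·3 = 504 cm²/s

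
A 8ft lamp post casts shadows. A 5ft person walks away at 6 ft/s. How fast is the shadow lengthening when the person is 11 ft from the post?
10 ft/s

By similar triangles: 8/(x+s) = 5/s
Solving: s = 5x/3
ds/dt = 5/3 · dx/dt = 5/3 · 6 = 10 ft/s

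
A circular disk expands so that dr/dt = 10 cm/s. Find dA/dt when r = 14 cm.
280π cm²/s

A = πr²
dA/dt = 2πr · dr/dt = 2π(14)(10) = 280π cm²/s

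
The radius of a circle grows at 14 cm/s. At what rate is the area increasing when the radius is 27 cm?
756π cm²/s

A = πr²
dA/dt = 2πr · dr/dt = 2π(27)(14) = 756π cm²/s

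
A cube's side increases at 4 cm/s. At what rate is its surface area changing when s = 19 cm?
912 cm²/s

A = 6s²
dA/dt = 12s · ds/dt = 12·19·4 = 912 cm²/s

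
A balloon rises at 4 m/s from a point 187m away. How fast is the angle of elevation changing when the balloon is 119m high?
0.015225 rad/s

tan(θ) = y/187
sec²(θ) · dθ/dt = (1/187) · dy/dt
dθ/dt = cos²(θ)/187 · 4 = 187/(187² + 119²) · 4
dθ/dt = 0.015225 rad/s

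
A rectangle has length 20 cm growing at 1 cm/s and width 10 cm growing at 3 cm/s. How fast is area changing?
70 cm²/s

A = lw
dA/dt = w·dl/dt + l·dw/dt = 10·1 + 20·3 = 70 cm²/s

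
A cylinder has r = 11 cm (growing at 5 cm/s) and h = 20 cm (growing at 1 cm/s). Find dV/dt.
2321π cm³/s

V = πr²h
dV/dt = 2πrh·dr/dt + πr²·dh/dt
= 2π(11)(20)(5) + π(11)²(1)
= 2321π cm³/s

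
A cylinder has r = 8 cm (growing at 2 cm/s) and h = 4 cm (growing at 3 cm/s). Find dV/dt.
320π cm³/s

V = πr²h
dV/dt = 2πrh·dr/dt + πr²·dh/dt
= 2π(8)(4)(2) + π(8)²(3)
= 320π cm³/s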